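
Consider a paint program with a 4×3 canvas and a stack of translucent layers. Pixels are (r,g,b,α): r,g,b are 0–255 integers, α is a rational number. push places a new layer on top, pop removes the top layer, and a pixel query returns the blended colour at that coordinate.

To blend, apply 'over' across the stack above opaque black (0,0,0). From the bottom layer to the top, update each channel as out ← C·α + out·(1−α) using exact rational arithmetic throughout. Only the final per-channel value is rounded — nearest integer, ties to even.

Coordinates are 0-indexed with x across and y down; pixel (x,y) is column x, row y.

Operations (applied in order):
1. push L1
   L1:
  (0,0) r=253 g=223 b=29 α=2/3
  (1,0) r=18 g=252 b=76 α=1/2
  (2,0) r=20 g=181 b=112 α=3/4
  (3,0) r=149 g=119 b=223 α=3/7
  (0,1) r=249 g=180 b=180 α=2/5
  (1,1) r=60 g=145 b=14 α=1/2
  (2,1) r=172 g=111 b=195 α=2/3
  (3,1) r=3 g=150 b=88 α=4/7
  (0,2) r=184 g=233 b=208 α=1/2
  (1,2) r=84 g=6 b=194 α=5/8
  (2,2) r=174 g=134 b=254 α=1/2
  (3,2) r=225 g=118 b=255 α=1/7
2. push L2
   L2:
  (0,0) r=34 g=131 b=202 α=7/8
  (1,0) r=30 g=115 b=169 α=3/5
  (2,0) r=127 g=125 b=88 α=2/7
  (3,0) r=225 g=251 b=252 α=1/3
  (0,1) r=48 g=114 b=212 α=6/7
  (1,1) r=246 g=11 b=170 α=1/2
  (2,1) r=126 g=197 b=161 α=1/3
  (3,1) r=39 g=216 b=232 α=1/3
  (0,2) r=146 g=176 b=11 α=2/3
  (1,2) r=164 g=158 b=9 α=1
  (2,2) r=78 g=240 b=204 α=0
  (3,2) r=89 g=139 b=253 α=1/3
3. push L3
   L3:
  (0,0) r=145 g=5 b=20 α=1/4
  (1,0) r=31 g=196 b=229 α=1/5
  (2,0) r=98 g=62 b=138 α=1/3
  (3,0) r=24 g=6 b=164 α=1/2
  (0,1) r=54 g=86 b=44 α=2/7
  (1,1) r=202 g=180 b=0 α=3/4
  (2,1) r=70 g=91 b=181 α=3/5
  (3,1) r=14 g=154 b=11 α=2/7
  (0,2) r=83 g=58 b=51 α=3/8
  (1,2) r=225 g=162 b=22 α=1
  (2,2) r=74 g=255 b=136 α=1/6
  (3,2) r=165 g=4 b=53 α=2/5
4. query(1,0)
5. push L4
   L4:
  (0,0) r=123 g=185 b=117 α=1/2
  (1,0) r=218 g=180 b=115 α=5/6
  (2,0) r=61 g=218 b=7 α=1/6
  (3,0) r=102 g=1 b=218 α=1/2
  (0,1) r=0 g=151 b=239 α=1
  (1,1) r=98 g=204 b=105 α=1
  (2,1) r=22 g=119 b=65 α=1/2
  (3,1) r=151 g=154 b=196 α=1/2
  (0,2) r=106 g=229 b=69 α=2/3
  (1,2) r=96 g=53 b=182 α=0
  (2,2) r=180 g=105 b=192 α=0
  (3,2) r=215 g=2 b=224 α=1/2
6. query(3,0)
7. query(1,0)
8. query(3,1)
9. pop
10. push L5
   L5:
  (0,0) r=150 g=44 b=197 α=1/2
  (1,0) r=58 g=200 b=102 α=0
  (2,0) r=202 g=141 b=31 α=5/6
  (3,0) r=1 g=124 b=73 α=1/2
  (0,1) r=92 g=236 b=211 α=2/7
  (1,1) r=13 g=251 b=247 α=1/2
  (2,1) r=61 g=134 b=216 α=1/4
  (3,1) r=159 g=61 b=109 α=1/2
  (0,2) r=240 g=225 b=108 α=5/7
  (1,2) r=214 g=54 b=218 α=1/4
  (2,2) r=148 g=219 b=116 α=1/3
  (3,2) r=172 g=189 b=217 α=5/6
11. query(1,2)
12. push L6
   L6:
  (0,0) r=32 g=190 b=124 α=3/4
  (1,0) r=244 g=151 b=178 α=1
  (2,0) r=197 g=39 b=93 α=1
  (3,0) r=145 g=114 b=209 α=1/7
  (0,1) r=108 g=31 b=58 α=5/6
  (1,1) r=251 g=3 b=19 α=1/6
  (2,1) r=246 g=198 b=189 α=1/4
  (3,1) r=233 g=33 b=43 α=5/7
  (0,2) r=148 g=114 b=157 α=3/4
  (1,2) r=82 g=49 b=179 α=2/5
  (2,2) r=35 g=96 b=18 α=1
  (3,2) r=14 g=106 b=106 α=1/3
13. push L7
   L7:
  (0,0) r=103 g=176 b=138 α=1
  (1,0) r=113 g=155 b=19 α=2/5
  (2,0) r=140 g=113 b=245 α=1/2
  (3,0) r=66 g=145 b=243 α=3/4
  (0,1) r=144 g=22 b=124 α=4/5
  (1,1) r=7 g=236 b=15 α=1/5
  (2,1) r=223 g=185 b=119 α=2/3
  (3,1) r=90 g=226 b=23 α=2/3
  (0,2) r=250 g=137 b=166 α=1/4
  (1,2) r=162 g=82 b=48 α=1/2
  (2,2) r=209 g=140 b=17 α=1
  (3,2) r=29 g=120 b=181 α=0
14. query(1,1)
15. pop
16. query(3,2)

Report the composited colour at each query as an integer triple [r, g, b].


query (1,0) [L1,L2,L3] — begin 0,0,0
after L1 α=1/2: [9, 126, 38]
after L2 α=3/5: [108/5, 597/5, 583/5]
after L3 α=1/5: [587/25, 3368/25, 3477/25]
= [23, 135, 139]

(3,0) stack=L1,L2,L3,L4; from [0,0,0]:
after L1 α=3/7: [447/7, 51, 669/7]
after L2 α=1/3: [823/7, 353/3, 1034/7]
after L3 α=1/2: [991/14, 371/6, 1091/7]
after L4 α=1/2: [2419/28, 377/12, 2617/14]
= [86, 31, 187]

at x=1,y=0 over L1,L2,L3,L4:
after L1 α=1/2: [9, 126, 38]
after L2 α=3/5: [108/5, 597/5, 583/5]
after L3 α=1/5: [587/25, 3368/25, 3477/25]
after L4 α=5/6: [9279/50, 12934/75, 8926/75]
→ [186, 172, 119]

query (3,1) [L1,L2,L3,L4] — begin 0,0,0
L1 α=4/7: [12/7, 600/7, 352/7]
L2 α=1/3: [99/7, 904/7, 776/7]
L3 α=2/7: [691/49, 6676/49, 4034/49]
L4 α=1/2: [4045/49, 7111/49, 6819/49]
= [83, 145, 139]

at x=1,y=2 over L1,L2,L3,L5:
L1 α=5/8: [105/2, 15/4, 485/4]
L2 α=1: [164, 158, 9]
L3 α=1: [225, 162, 22]
L5 α=1/4: [889/4, 135, 71]
→ [222, 135, 71]

query (1,1) [L1,L2,L3,L5,L6,L7] — begin 0,0,0
+L1 (α=1/2) → [30, 145/2, 7]
+L2 (α=1/2) → [138, 167/4, 177/2]
+L3 (α=3/4) → [186, 2327/16, 177/8]
+L5 (α=1/2) → [199/2, 6343/32, 2153/16]
+L6 (α=1/6) → [499/4, 31811/192, 11069/96]
+L7 (α=1/5) → [506/5, 43139/240, 11429/120]
= [101, 180, 95]

query (3,2) [L1,L2,L3,L5,L6] — begin 0,0,0
after L1 α=1/7: [225/7, 118/7, 255/7]
after L2 α=1/3: [1073/21, 403/7, 2281/21]
after L3 α=2/5: [3383/35, 253/7, 3023/35]
after L5 α=5/6: [11161/70, 3434/21, 6833/35]
after L6 α=1/3: [11651/105, 9094/63, 5792/35]
= [111, 144, 165]


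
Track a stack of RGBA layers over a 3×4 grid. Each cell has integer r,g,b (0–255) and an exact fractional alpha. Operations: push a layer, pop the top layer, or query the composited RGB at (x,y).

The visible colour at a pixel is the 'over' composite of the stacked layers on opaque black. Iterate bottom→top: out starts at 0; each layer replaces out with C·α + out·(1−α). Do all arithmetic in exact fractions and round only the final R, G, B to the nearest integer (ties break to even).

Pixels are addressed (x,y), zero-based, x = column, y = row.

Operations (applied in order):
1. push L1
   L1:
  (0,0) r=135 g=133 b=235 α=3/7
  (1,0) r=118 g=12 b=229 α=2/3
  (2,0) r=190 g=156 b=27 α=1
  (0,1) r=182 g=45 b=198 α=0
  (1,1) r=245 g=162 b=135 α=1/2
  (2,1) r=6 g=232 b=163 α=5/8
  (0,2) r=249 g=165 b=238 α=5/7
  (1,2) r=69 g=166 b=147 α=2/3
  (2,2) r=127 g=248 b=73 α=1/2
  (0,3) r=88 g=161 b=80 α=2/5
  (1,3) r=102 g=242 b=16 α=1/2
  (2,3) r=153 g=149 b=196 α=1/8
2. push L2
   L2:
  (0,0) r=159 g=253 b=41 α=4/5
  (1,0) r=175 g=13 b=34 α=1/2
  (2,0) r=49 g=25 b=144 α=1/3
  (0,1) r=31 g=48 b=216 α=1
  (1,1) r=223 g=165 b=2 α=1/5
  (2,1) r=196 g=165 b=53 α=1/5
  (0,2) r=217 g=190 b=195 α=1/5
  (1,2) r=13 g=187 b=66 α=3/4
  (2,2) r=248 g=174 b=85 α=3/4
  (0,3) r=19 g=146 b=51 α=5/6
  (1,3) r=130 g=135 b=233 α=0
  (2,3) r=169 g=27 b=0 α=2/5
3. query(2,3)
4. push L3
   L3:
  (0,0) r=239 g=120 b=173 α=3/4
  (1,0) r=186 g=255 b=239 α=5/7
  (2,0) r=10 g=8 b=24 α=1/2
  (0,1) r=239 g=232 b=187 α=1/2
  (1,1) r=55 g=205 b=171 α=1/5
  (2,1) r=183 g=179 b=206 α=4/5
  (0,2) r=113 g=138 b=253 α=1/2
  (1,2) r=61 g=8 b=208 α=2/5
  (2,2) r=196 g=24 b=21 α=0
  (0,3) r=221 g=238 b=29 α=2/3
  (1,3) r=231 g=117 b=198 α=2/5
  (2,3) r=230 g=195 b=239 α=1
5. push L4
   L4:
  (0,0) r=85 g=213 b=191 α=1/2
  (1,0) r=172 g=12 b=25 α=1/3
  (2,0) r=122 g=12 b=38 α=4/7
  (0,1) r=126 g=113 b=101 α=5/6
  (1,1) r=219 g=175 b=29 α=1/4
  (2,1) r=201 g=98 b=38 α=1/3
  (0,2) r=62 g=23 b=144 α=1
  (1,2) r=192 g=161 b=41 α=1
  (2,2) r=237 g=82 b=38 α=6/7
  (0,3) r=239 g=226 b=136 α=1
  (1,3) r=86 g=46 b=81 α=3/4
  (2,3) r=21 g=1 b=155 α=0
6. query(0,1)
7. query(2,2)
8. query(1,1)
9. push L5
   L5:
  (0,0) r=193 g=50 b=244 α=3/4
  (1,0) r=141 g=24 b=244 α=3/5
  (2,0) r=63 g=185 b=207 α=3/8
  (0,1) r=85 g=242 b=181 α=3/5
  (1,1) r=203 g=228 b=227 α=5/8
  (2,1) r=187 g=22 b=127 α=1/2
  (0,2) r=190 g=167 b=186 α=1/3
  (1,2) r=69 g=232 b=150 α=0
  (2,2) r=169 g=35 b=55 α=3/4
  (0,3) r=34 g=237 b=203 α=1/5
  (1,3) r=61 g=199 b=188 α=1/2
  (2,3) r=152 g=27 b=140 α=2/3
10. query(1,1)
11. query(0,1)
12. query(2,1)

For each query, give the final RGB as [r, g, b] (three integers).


query (2,3) [L1,L2] — begin 0,0,0
+L1 (α=1/8) → [153/8, 149/8, 49/2]
+L2 (α=2/5) → [3163/40, 879/40, 147/10]
→ [79, 22, 15]

at x=0,y=1 over L1,L2,L3,L4:
+L1 (α=0) → [0, 0, 0]
+L2 (α=1) → [31, 48, 216]
+L3 (α=1/2) → [135, 140, 403/2]
+L4 (α=5/6) → [255/2, 235/2, 471/4]
rounded: [128, 118, 118]

(2,2) stack=L1,L2,L3,L4; from [0,0,0]:
L1 α=1/2: [127/2, 124, 73/2]
L2 α=3/4: [1615/8, 323/2, 583/8]
L3 α=0: [1615/8, 323/2, 583/8]
L4 α=6/7: [12991/56, 1307/14, 2407/56]
→ [232, 93, 43]

(1,1) stack=L1,L2,L3,L4; from [0,0,0]:
L1 α=1/2: [245/2, 81, 135/2]
L2 α=1/5: [713/5, 489/5, 272/5]
L3 α=1/5: [3127/25, 2981/25, 1943/25]
L4 α=1/4: [3714/25, 6659/50, 3277/50]
→ [149, 133, 66]

at x=1,y=1 over L1,L2,L3,L4,L5:
after L1 α=1/2: [245/2, 81, 135/2]
after L2 α=1/5: [713/5, 489/5, 272/5]
after L3 α=1/5: [3127/25, 2981/25, 1943/25]
after L4 α=1/4: [3714/25, 6659/50, 3277/50]
after L5 α=5/8: [36517/200, 76977/400, 66581/400]
rounded: [183, 192, 166]

query (0,1) [L1,L2,L3,L4,L5] — begin 0,0,0
after L1 α=0: [0, 0, 0]
after L2 α=1: [31, 48, 216]
after L3 α=1/2: [135, 140, 403/2]
after L4 α=5/6: [255/2, 235/2, 471/4]
after L5 α=3/5: [102, 961/5, 1557/10]
→ [102, 192, 156]

query (2,1) [L1,L2,L3,L4,L5] — begin 0,0,0
after L1 α=5/8: [15/4, 145, 815/8]
after L2 α=1/5: [211/5, 149, 921/10]
after L3 α=4/5: [3871/25, 173, 9161/50]
after L4 α=1/3: [12767/75, 148, 10111/75]
after L5 α=1/2: [13396/75, 85, 9818/75]
= [179, 85, 131]


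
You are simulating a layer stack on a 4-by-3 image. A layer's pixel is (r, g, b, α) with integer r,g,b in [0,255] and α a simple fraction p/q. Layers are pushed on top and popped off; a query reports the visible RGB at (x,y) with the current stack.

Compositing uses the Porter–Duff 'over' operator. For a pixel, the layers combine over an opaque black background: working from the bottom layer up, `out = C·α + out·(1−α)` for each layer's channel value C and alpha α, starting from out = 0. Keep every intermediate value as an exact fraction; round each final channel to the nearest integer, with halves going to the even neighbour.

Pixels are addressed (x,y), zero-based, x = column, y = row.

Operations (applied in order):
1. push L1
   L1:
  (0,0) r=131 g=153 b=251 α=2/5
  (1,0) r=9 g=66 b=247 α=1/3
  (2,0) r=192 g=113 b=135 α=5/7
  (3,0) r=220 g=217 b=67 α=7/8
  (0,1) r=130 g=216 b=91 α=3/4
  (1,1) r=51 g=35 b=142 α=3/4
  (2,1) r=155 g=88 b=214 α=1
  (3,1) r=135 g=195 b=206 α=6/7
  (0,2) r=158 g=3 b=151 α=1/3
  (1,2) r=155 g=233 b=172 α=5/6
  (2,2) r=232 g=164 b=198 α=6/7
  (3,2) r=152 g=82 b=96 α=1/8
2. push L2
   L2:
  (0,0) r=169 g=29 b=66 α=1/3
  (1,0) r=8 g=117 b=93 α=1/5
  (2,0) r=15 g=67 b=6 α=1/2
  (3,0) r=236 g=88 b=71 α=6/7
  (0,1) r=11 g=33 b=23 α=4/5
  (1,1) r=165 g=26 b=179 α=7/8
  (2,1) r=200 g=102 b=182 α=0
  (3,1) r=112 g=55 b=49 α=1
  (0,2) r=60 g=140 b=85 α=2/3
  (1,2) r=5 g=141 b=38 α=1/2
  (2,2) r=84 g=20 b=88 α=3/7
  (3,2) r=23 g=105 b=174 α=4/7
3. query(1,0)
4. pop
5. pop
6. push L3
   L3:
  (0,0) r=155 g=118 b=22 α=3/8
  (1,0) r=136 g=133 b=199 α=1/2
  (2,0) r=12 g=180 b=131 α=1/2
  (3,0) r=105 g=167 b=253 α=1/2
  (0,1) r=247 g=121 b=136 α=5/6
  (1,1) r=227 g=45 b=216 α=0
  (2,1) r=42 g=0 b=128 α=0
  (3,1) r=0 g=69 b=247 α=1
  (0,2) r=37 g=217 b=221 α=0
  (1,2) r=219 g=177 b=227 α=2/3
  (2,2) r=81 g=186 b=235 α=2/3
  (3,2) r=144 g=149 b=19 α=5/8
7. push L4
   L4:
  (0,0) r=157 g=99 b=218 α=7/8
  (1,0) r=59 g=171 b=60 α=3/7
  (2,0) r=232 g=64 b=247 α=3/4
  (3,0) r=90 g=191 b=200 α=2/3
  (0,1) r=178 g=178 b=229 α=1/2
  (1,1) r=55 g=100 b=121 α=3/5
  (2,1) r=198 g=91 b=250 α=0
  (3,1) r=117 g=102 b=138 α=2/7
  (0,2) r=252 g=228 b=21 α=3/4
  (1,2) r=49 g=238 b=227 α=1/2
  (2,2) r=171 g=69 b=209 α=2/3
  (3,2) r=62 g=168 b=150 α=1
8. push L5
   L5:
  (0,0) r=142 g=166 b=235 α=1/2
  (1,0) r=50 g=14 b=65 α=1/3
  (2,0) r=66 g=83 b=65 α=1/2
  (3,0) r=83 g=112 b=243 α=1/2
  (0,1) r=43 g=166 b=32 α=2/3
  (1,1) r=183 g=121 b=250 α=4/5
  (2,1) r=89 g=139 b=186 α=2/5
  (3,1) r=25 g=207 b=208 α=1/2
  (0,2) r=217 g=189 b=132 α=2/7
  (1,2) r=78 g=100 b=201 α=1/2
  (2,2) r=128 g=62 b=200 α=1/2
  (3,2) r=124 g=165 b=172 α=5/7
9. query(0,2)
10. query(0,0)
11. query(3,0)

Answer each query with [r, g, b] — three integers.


at x=1,y=0 over L1,L2:
+L1 (α=1/3) → [3, 22, 247/3]
+L2 (α=1/5) → [4, 41, 1267/15]
rounded: [4, 41, 84]

query (0,2) [L3,L4,L5] — begin 0,0,0
+L3 (α=0) → [0, 0, 0]
+L4 (α=3/4) → [189, 171, 63/4]
+L5 (α=2/7) → [197, 1233/7, 1371/28]
rounded: [197, 176, 49]

query (0,0) [L3,L4,L5] — begin 0,0,0
L3 α=3/8: [465/8, 177/4, 33/4]
L4 α=7/8: [9257/64, 2949/32, 6137/32]
L5 α=1/2: [18345/128, 8261/64, 13657/64]
= [143, 129, 213]

(3,0) stack=L3,L4,L5; from [0,0,0]:
after L3 α=1/2: [105/2, 167/2, 253/2]
after L4 α=2/3: [155/2, 931/6, 351/2]
after L5 α=1/2: [321/4, 1603/12, 837/4]
rounded: [80, 134, 209]


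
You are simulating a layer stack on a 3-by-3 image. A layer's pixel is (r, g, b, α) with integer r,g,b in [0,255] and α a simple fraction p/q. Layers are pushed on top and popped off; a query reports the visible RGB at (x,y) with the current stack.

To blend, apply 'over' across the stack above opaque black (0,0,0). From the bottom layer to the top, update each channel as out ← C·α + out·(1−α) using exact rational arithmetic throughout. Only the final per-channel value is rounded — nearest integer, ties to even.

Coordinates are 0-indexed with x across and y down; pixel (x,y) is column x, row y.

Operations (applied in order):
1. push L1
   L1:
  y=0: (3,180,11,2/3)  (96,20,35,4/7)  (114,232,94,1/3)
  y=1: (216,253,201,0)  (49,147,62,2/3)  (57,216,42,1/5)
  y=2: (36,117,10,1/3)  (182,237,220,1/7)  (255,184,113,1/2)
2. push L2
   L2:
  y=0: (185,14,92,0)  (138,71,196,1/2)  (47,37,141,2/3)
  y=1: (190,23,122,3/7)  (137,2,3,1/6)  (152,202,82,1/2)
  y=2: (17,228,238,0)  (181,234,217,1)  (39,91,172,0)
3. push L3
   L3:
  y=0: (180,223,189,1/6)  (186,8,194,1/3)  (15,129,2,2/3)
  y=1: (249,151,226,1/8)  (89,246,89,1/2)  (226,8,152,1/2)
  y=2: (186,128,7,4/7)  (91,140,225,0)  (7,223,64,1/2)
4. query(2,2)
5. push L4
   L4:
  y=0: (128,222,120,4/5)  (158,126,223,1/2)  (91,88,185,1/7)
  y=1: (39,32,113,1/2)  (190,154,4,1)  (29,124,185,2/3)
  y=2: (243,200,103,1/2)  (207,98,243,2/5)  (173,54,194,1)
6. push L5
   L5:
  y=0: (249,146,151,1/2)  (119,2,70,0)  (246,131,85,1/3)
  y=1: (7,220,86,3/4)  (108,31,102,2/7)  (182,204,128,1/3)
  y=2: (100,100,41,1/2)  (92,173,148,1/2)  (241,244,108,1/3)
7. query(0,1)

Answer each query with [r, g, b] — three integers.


(2,2) stack=L1,L2,L3; from [0,0,0]:
after L1 α=1/2: [255/2, 92, 113/2]
after L2 α=0: [255/2, 92, 113/2]
after L3 α=1/2: [269/4, 315/2, 241/4]
rounded: [67, 158, 60]

query (0,1) [L1,L2,L3,L4,L5] — begin 0,0,0
+L1 (α=0) → [0, 0, 0]
+L2 (α=3/7) → [570/7, 69/7, 366/7]
+L3 (α=1/8) → [819/8, 55/2, 74]
+L4 (α=1/2) → [1131/16, 119/4, 187/2]
+L5 (α=3/4) → [1467/64, 2759/16, 703/8]
rounded: [23, 172, 88]


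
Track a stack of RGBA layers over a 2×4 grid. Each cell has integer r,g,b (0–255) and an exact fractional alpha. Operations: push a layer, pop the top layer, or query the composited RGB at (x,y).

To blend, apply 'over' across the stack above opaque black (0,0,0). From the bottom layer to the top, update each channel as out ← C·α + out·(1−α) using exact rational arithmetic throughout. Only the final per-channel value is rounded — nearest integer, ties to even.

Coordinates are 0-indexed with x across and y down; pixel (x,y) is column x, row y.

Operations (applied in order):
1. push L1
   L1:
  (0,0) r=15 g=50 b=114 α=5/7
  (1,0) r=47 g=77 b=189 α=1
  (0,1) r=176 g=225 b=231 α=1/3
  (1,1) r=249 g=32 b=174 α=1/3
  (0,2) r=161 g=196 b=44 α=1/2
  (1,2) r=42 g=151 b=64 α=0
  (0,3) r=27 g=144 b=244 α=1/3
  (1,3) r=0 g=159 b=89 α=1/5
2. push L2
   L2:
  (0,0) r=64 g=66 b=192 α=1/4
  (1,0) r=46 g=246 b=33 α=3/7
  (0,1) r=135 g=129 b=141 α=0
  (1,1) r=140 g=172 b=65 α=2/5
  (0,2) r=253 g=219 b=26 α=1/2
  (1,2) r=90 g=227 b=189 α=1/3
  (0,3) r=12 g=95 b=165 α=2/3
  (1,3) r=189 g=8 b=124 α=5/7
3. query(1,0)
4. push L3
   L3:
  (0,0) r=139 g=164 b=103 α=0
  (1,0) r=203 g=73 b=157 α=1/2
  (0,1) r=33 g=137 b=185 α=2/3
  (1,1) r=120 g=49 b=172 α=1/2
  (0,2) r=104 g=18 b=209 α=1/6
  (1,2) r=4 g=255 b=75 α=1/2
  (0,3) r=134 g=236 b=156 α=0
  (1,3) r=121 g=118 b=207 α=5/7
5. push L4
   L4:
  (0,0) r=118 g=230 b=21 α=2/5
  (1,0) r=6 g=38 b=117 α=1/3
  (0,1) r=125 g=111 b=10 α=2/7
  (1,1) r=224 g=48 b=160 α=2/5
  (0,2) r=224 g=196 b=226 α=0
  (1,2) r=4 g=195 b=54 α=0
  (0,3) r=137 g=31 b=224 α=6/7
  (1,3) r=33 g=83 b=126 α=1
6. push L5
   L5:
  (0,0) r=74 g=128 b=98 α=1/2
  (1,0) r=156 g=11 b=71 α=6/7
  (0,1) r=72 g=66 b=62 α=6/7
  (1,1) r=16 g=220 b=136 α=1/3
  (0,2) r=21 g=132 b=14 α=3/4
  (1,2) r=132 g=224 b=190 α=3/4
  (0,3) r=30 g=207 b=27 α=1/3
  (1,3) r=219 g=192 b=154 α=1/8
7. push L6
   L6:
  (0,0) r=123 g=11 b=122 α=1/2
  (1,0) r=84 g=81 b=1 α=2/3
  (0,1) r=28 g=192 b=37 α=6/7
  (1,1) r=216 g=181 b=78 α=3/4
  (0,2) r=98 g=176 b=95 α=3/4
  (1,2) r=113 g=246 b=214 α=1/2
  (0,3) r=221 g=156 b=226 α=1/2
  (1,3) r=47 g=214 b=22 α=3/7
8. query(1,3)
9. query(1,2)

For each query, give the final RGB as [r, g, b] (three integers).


(1,0) stack=L1,L2; from [0,0,0]:
after L1 α=1: [47, 77, 189]
after L2 α=3/7: [326/7, 1046/7, 855/7]
= [47, 149, 122]

query (1,3) [L1,L2,L3,L4,L5,L6] — begin 0,0,0
after L1 α=1/5: [0, 159/5, 89/5]
after L2 α=5/7: [135, 74/5, 3278/35]
after L3 α=5/7: [125, 3098/35, 42781/245]
after L4 α=1: [33, 83, 126]
after L5 α=1/8: [225/4, 773/8, 259/2]
after L6 α=3/7: [366/7, 2057/14, 584/7]
rounded: [52, 147, 83]

(1,2) stack=L1,L2,L3,L4,L5,L6; from [0,0,0]:
after L1 α=0: [0, 0, 0]
after L2 α=1/3: [30, 227/3, 63]
after L3 α=1/2: [17, 496/3, 69]
after L4 α=0: [17, 496/3, 69]
after L5 α=3/4: [413/4, 628/3, 639/4]
after L6 α=1/2: [865/8, 683/3, 1495/8]
= [108, 228, 187]


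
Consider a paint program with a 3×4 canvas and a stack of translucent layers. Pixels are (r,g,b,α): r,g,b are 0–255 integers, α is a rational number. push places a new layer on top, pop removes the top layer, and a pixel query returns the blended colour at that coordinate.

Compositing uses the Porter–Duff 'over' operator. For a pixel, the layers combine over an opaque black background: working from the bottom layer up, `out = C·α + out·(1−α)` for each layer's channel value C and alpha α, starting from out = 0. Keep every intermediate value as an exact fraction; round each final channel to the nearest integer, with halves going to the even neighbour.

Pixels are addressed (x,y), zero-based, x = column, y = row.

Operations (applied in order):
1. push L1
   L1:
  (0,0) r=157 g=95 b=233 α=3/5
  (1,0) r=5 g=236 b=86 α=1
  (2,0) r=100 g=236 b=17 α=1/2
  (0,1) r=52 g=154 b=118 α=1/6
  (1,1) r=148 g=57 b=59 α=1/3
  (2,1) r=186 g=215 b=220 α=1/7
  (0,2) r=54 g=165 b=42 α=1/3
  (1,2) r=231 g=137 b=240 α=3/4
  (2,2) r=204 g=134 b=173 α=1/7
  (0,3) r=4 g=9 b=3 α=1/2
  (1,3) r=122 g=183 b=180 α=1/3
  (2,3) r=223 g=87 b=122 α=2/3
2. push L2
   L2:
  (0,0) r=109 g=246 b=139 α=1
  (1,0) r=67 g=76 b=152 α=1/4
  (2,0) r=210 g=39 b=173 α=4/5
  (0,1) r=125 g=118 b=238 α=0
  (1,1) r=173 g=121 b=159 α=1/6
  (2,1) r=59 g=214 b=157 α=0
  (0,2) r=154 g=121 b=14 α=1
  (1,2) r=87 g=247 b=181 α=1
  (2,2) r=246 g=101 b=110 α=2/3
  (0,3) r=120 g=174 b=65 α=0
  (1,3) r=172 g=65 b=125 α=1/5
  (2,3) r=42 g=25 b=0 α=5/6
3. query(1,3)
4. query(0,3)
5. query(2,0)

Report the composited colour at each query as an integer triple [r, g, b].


at x=1,y=3 over L1,L2:
after L1 α=1/3: [122/3, 61, 60]
after L2 α=1/5: [1004/15, 309/5, 73]
rounded: [67, 62, 73]

query (0,3) [L1,L2] — begin 0,0,0
after L1 α=1/2: [2, 9/2, 3/2]
after L2 α=0: [2, 9/2, 3/2]
= [2, 4, 2]

query (2,0) [L1,L2] — begin 0,0,0
after L1 α=1/2: [50, 118, 17/2]
after L2 α=4/5: [178, 274/5, 1401/10]
→ [178, 55, 140]


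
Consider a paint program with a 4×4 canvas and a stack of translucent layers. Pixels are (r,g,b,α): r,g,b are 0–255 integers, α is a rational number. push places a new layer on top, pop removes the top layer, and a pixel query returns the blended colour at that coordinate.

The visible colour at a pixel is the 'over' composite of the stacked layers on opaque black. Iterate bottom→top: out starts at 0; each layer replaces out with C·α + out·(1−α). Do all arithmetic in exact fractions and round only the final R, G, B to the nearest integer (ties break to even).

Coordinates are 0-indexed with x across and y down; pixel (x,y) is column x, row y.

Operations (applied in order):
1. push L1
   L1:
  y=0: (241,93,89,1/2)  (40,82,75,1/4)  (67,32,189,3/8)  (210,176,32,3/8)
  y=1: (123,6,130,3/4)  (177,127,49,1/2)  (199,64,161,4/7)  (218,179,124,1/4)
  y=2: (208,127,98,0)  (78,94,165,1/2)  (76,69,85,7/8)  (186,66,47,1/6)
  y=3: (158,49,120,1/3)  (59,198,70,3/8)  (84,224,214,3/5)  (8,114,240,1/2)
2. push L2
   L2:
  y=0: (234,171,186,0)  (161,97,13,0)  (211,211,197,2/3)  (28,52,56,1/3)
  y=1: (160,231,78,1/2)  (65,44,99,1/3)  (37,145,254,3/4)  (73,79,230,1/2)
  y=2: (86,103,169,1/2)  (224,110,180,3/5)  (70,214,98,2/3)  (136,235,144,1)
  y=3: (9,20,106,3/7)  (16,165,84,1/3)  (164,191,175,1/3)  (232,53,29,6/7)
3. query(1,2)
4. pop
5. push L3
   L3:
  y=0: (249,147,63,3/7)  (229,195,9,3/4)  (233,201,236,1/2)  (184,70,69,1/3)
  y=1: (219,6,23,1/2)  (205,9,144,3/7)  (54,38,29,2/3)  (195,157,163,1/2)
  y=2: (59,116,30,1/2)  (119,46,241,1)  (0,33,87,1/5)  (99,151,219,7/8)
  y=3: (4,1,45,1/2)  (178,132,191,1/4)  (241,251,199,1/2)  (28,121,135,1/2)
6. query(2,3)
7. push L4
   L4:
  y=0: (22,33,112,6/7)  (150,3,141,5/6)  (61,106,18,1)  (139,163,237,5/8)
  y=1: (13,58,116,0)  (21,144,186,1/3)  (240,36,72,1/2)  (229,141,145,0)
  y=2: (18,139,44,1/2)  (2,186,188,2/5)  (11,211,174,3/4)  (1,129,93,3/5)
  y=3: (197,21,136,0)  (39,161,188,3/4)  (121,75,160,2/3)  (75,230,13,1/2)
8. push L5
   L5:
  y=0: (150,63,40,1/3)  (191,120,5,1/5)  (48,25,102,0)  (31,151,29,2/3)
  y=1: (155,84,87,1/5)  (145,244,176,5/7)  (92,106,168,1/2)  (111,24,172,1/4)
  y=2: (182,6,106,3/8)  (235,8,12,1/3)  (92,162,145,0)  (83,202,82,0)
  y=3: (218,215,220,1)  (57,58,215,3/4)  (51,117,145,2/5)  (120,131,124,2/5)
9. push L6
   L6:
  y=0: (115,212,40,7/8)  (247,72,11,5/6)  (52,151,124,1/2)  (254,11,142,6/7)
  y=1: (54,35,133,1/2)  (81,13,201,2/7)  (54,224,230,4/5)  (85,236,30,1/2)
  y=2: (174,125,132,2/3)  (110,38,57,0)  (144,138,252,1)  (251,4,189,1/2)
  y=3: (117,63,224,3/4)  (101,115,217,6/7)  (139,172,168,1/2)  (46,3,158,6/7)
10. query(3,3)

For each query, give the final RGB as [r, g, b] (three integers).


query (1,2) [L1,L2] — begin 0,0,0
L1 α=1/2: [39, 47, 165/2]
L2 α=3/5: [150, 424/5, 141]
→ [150, 85, 141]

at x=2,y=3 over L1,L3:
after L1 α=3/5: [252/5, 672/5, 642/5]
after L3 α=1/2: [1457/10, 1927/10, 1637/10]
→ [146, 193, 164]

(3,3) stack=L1,L3,L4,L5,L6; from [0,0,0]:
L1 α=1/2: [4, 57, 120]
L3 α=1/2: [16, 89, 255/2]
L4 α=1/2: [91/2, 319/2, 281/4]
L5 α=2/5: [753/10, 1481/10, 367/4]
L6 α=6/7: [3513/70, 1661/70, 4159/28]
= [50, 24, 149]


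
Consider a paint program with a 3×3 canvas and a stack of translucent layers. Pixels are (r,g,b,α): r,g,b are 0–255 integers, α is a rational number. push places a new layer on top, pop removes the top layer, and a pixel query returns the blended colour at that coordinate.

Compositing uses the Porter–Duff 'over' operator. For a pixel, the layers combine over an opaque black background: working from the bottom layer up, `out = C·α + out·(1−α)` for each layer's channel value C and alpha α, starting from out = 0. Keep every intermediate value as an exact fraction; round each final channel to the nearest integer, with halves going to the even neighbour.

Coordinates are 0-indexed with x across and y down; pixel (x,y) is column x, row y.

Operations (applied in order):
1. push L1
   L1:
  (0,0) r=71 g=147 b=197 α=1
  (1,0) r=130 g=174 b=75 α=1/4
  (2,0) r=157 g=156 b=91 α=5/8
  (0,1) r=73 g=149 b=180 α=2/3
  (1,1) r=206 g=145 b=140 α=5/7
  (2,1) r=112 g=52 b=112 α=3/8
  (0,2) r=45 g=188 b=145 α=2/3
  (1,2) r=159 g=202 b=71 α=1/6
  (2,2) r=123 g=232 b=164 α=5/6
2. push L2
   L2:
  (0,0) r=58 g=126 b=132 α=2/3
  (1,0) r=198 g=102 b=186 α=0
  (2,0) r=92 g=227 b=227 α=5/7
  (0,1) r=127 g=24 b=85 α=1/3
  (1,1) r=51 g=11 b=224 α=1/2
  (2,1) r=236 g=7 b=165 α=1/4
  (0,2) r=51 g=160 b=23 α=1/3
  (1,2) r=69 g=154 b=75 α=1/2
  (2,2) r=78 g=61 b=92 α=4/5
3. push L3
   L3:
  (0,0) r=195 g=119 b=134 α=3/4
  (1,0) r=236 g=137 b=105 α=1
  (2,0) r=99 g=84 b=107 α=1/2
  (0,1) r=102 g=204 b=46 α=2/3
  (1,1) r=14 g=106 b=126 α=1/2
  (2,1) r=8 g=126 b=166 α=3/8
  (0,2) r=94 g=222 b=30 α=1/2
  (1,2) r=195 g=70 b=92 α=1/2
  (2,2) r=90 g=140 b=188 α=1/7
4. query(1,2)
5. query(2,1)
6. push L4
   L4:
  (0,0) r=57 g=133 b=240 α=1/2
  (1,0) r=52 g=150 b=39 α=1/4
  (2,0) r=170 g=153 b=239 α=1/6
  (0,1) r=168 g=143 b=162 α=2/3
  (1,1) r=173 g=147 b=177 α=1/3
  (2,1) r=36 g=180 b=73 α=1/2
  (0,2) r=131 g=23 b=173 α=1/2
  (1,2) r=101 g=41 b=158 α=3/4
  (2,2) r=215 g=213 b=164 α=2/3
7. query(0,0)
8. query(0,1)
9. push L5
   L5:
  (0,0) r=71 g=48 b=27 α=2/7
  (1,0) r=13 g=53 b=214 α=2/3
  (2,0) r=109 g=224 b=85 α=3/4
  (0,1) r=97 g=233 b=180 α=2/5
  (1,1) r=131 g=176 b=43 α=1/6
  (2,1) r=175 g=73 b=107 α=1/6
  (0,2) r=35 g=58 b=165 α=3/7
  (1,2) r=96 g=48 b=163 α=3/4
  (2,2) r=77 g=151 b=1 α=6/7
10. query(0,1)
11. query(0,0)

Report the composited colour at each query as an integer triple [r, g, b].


(1,2) stack=L1,L2,L3; from [0,0,0]:
L1 α=1/6: [53/2, 101/3, 71/6]
L2 α=1/2: [191/4, 563/6, 521/12]
L3 α=1/2: [971/8, 983/12, 1625/24]
→ [121, 82, 68]

query (2,1) [L1,L2,L3] — begin 0,0,0
+L1 (α=3/8) → [42, 39/2, 42]
+L2 (α=1/4) → [181/2, 131/8, 291/4]
+L3 (α=3/8) → [953/16, 3679/64, 3447/32]
rounded: [60, 57, 108]

(0,0) stack=L1,L2,L3,L4; from [0,0,0]:
L1 α=1: [71, 147, 197]
L2 α=2/3: [187/3, 133, 461/3]
L3 α=3/4: [971/6, 245/2, 1667/12]
L4 α=1/2: [1313/12, 511/4, 4547/24]
= [109, 128, 189]

query (0,1) [L1,L2,L3,L4] — begin 0,0,0
+L1 (α=2/3) → [146/3, 298/3, 120]
+L2 (α=1/3) → [673/9, 668/9, 325/3]
+L3 (α=2/3) → [2509/27, 4340/27, 601/9]
+L4 (α=2/3) → [11581/81, 12062/81, 3517/27]
= [143, 149, 130]

query (0,1) [L1,L2,L3,L4,L5] — begin 0,0,0
+L1 (α=2/3) → [146/3, 298/3, 120]
+L2 (α=1/3) → [673/9, 668/9, 325/3]
+L3 (α=2/3) → [2509/27, 4340/27, 601/9]
+L4 (α=2/3) → [11581/81, 12062/81, 3517/27]
+L5 (α=2/5) → [16819/135, 24644/135, 6757/45]
rounded: [125, 183, 150]

query (0,0) [L1,L2,L3,L4,L5] — begin 0,0,0
after L1 α=1: [71, 147, 197]
after L2 α=2/3: [187/3, 133, 461/3]
after L3 α=3/4: [971/6, 245/2, 1667/12]
after L4 α=1/2: [1313/12, 511/4, 4547/24]
after L5 α=2/7: [8269/84, 2939/28, 3433/24]
rounded: [98, 105, 143]


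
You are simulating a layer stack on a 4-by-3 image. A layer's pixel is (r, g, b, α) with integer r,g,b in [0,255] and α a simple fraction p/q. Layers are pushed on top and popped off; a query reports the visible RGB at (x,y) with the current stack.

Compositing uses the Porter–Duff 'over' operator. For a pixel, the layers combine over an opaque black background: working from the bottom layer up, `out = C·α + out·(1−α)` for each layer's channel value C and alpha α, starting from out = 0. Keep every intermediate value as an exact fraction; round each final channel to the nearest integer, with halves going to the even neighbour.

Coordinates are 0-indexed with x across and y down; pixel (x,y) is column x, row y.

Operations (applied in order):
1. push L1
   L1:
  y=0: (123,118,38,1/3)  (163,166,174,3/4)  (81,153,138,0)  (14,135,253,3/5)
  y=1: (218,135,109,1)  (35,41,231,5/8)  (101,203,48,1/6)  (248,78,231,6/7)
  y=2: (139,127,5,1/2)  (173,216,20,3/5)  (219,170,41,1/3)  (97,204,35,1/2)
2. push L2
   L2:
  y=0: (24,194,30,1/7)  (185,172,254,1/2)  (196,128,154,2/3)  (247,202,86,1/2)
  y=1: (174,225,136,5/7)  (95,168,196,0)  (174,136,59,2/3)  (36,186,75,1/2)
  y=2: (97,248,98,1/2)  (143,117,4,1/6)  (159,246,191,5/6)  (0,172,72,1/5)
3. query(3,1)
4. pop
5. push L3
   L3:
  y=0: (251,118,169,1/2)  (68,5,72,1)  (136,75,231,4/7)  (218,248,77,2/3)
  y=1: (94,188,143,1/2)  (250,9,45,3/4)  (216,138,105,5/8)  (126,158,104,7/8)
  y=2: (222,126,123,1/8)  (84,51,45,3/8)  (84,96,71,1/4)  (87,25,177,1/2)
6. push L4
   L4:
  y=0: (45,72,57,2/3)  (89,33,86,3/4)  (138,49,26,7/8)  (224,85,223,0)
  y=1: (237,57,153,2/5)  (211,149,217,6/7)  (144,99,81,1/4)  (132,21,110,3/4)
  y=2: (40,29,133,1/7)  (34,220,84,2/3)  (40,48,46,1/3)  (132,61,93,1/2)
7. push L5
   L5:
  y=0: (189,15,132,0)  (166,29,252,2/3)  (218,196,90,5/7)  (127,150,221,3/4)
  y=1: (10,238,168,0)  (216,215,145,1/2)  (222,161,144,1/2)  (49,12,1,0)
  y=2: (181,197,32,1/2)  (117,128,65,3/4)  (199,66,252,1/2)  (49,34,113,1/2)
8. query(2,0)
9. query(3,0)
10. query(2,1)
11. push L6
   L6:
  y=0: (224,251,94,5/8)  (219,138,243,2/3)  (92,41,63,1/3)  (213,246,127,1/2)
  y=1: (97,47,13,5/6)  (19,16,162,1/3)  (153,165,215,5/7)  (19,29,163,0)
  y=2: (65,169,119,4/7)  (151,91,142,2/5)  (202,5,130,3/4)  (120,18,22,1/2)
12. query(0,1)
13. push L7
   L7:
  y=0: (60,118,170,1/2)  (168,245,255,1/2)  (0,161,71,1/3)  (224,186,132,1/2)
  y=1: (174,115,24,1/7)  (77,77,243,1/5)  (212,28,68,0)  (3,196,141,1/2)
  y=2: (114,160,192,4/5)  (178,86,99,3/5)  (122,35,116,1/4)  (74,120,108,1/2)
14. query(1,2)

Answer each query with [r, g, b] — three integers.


at x=3,y=1 over L1,L2:
L1 α=6/7: [1488/7, 468/7, 198]
L2 α=1/2: [870/7, 885/7, 273/2]
rounded: [124, 126, 136]

query (2,0) [L1,L3,L4,L5] — begin 0,0,0
L1 α=0: [0, 0, 0]
L3 α=4/7: [544/7, 300/7, 132]
L4 α=7/8: [3653/28, 2701/56, 157/4]
L5 α=5/7: [18913/98, 30141/196, 151/2]
→ [193, 154, 76]

query (3,0) [L1,L3,L4,L5] — begin 0,0,0
after L1 α=3/5: [42/5, 81, 759/5]
after L3 α=2/3: [2222/15, 577/3, 1529/15]
after L4 α=0: [2222/15, 577/3, 1529/15]
after L5 α=3/4: [7937/60, 1927/12, 5737/30]
rounded: [132, 161, 191]

query (2,1) [L1,L3,L4,L5] — begin 0,0,0
after L1 α=1/6: [101/6, 203/6, 8]
after L3 α=5/8: [2261/16, 1583/16, 549/8]
after L4 α=1/4: [9087/64, 6333/64, 2295/32]
after L5 α=1/2: [23295/128, 16637/128, 6903/64]
rounded: [182, 130, 108]

query (0,1) [L1,L3,L4,L5,L6] — begin 0,0,0
after L1 α=1: [218, 135, 109]
after L3 α=1/2: [156, 323/2, 126]
after L4 α=2/5: [942/5, 1197/10, 684/5]
after L5 α=0: [942/5, 1197/10, 684/5]
after L6 α=5/6: [3367/30, 3547/60, 1009/30]
rounded: [112, 59, 34]

(1,2) stack=L1,L3,L4,L5,L6,L7; from [0,0,0]:
after L1 α=3/5: [519/5, 648/5, 12]
after L3 α=3/8: [771/8, 801/8, 195/8]
after L4 α=2/3: [1315/24, 4321/24, 513/8]
after L5 α=3/4: [9739/96, 13537/96, 2073/32]
after L6 α=2/5: [19403/160, 19361/160, 15307/160]
after L7 α=3/5: [62123/400, 40001/400, 39067/400]
→ [155, 100, 98]


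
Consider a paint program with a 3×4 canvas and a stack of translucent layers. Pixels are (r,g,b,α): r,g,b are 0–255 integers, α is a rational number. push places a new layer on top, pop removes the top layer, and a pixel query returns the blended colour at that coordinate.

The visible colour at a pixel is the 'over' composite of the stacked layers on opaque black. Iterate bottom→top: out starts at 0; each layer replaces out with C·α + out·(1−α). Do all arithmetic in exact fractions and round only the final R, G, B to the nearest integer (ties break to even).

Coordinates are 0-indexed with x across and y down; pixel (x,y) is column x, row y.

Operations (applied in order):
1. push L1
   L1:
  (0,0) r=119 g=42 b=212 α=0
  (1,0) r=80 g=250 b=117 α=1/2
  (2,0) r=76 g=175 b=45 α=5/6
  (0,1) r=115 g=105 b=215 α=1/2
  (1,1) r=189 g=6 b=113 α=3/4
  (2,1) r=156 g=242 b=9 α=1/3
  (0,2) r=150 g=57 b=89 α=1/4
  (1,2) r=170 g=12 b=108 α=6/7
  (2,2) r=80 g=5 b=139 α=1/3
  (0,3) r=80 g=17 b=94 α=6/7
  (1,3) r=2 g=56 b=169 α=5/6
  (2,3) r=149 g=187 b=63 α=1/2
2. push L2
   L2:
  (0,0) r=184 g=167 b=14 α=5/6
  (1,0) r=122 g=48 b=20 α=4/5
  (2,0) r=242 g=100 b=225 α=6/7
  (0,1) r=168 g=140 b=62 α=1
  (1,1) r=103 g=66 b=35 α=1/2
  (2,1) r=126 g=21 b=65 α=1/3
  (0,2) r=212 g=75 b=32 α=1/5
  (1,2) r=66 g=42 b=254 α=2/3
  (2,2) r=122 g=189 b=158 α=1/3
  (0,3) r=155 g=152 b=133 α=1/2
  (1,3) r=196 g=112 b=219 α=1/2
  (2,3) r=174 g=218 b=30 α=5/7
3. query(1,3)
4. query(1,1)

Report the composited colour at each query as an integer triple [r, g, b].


(1,3) stack=L1,L2; from [0,0,0]:
+L1 (α=5/6) → [5/3, 140/3, 845/6]
+L2 (α=1/2) → [593/6, 238/3, 2159/12]
→ [99, 79, 180]

query (1,1) [L1,L2] — begin 0,0,0
L1 α=3/4: [567/4, 9/2, 339/4]
L2 α=1/2: [979/8, 141/4, 479/8]
= [122, 35, 60]


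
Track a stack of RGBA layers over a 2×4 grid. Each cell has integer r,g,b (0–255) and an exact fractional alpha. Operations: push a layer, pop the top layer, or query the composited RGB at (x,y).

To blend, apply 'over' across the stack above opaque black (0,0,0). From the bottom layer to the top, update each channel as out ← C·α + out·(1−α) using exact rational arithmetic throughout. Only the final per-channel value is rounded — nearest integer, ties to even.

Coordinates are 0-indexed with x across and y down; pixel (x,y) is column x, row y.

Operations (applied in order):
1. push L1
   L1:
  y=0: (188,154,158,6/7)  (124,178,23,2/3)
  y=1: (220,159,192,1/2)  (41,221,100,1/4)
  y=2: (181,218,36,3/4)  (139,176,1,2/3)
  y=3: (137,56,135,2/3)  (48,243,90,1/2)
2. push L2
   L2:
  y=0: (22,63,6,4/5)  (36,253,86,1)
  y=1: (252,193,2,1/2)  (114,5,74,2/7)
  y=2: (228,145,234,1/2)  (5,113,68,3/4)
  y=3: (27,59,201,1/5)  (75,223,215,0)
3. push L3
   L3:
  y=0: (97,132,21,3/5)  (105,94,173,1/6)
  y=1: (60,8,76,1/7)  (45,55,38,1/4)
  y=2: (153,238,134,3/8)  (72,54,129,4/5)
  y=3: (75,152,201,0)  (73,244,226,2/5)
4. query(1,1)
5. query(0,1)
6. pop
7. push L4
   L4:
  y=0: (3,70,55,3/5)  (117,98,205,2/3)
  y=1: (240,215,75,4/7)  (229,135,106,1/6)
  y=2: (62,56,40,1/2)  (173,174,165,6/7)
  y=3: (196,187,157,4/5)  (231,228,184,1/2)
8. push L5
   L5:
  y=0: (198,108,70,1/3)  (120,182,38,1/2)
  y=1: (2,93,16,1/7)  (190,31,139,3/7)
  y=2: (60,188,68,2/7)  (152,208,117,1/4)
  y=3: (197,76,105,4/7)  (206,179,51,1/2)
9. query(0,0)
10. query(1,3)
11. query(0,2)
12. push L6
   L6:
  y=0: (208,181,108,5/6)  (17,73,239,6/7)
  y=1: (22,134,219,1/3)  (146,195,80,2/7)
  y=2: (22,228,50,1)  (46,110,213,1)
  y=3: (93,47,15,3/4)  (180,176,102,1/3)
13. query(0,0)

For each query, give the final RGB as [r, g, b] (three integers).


query (1,1) [L1,L2,L3] — begin 0,0,0
+L1 (α=1/4) → [41/4, 221/4, 25]
+L2 (α=2/7) → [1117/28, 1145/28, 39]
+L3 (α=1/4) → [4611/112, 4975/112, 155/4]
= [41, 44, 39]

at x=0,y=1 over L1,L2,L3:
+L1 (α=1/2) → [110, 159/2, 96]
+L2 (α=1/2) → [181, 545/4, 49]
+L3 (α=1/7) → [1146/7, 1651/14, 370/7]
→ [164, 118, 53]

query (0,0) [L1,L2,L4,L5] — begin 0,0,0
+L1 (α=6/7) → [1128/7, 132, 948/7]
+L2 (α=4/5) → [1744/35, 384/5, 1116/35]
+L4 (α=3/5) → [3803/175, 1818/25, 8007/175]
+L5 (α=1/3) → [42256/525, 2112/25, 28264/525]
→ [80, 84, 54]

query (1,3) [L1,L2,L4,L5] — begin 0,0,0
L1 α=1/2: [24, 243/2, 45]
L2 α=0: [24, 243/2, 45]
L4 α=1/2: [255/2, 699/4, 229/2]
L5 α=1/2: [667/4, 1415/8, 331/4]
rounded: [167, 177, 83]

at x=0,y=2 over L1,L2,L4,L5:
after L1 α=3/4: [543/4, 327/2, 27]
after L2 α=1/2: [1455/8, 617/4, 261/2]
after L4 α=1/2: [1951/16, 841/8, 341/4]
after L5 α=2/7: [11675/112, 7213/56, 2249/28]
rounded: [104, 129, 80]

at x=0,y=0 over L1,L2,L4,L5,L6:
+L1 (α=6/7) → [1128/7, 132, 948/7]
+L2 (α=4/5) → [1744/35, 384/5, 1116/35]
+L4 (α=3/5) → [3803/175, 1818/25, 8007/175]
+L5 (α=1/3) → [42256/525, 2112/25, 28264/525]
+L6 (α=5/6) → [294128/1575, 24737/150, 155882/1575]
rounded: [187, 165, 99]


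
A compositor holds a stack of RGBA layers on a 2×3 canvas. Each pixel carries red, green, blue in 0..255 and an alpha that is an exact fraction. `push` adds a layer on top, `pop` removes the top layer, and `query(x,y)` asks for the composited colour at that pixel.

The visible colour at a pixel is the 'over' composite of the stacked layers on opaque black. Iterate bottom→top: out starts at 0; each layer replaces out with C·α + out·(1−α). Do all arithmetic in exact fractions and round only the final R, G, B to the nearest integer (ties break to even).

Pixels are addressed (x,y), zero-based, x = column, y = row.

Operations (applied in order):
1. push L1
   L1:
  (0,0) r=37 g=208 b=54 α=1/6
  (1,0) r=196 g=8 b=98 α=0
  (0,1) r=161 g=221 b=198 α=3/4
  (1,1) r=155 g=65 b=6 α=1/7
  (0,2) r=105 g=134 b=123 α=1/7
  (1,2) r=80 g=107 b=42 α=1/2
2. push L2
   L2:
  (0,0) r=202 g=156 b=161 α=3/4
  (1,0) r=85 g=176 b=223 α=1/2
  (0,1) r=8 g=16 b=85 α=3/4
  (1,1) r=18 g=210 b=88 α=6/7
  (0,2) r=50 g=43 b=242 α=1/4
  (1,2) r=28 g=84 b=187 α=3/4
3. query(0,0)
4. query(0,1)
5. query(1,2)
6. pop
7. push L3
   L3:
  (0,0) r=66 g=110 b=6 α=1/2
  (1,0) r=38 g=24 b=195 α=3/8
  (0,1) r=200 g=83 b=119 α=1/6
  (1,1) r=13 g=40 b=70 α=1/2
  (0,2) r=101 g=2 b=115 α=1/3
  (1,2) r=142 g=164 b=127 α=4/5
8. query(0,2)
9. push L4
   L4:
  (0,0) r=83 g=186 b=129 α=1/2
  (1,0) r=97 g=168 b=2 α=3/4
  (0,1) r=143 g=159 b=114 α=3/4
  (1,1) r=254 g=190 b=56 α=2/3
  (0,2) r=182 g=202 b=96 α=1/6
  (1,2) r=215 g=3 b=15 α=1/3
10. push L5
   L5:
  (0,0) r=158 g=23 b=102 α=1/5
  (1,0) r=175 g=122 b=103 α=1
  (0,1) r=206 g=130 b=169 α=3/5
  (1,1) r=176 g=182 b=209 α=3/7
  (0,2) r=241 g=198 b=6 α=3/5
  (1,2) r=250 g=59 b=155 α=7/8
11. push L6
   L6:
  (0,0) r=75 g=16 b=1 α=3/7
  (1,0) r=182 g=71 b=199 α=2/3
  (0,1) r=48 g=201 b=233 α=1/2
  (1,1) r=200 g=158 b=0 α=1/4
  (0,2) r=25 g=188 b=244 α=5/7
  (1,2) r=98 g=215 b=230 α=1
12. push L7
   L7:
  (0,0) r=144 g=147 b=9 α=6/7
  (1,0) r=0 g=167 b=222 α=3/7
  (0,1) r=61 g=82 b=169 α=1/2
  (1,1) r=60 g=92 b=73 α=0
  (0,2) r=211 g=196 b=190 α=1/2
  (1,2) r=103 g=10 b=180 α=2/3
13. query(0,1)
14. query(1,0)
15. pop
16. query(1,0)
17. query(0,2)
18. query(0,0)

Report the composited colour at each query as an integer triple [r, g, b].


at x=0,y=0 over L1,L2:
L1 α=1/6: [37/6, 104/3, 9]
L2 α=3/4: [3673/24, 377/3, 123]
= [153, 126, 123]

(0,1) stack=L1,L2; from [0,0,0]:
after L1 α=3/4: [483/4, 663/4, 297/2]
after L2 α=3/4: [579/16, 855/16, 807/8]
= [36, 53, 101]

at x=1,y=2 over L1,L2:
after L1 α=1/2: [40, 107/2, 21]
after L2 α=3/4: [31, 611/8, 291/2]
rounded: [31, 76, 146]

query (0,2) [L1,L3] — begin 0,0,0
after L1 α=1/7: [15, 134/7, 123/7]
after L3 α=1/3: [131/3, 94/7, 1051/21]
→ [44, 13, 50]

query (0,1) [L1,L3,L4,L5,L6,L7] — begin 0,0,0
L1 α=3/4: [483/4, 663/4, 297/2]
L3 α=1/6: [3215/24, 3647/24, 1723/12]
L4 α=3/4: [13511/96, 15095/96, 5827/48]
L5 α=3/5: [8635/48, 6763/48, 3599/24]
L6 α=1/2: [10939/96, 16411/96, 9191/48]
L7 α=1/2: [16795/192, 24283/192, 17303/96]
= [87, 126, 180]

(1,0) stack=L1,L3,L4,L5,L6,L7; from [0,0,0]:
+L1 (α=0) → [0, 0, 0]
+L3 (α=3/8) → [57/4, 9, 585/8]
+L4 (α=3/4) → [1221/16, 513/4, 633/32]
+L5 (α=1) → [175, 122, 103]
+L6 (α=2/3) → [539/3, 88, 167]
+L7 (α=3/7) → [308/3, 853/7, 1334/7]
→ [103, 122, 191]

(1,0) stack=L1,L3,L4,L5,L6; from [0,0,0]:
L1 α=0: [0, 0, 0]
L3 α=3/8: [57/4, 9, 585/8]
L4 α=3/4: [1221/16, 513/4, 633/32]
L5 α=1: [175, 122, 103]
L6 α=2/3: [539/3, 88, 167]
→ [180, 88, 167]

query (0,2) [L1,L3,L4,L5,L6] — begin 0,0,0
after L1 α=1/7: [15, 134/7, 123/7]
after L3 α=1/3: [131/3, 94/7, 1051/21]
after L4 α=1/6: [1201/18, 314/7, 7271/126]
after L5 α=3/5: [7708/45, 4786/35, 1681/63]
after L6 α=5/7: [21041/315, 42472/245, 80222/441]
rounded: [67, 173, 182]

(0,0) stack=L1,L3,L4,L5,L6; from [0,0,0]:
+L1 (α=1/6) → [37/6, 104/3, 9]
+L3 (α=1/2) → [433/12, 217/3, 15/2]
+L4 (α=1/2) → [1429/24, 775/6, 273/4]
+L5 (α=1/5) → [2377/30, 1619/15, 75]
+L6 (α=3/7) → [8129/105, 1028/15, 303/7]
→ [77, 69, 43]


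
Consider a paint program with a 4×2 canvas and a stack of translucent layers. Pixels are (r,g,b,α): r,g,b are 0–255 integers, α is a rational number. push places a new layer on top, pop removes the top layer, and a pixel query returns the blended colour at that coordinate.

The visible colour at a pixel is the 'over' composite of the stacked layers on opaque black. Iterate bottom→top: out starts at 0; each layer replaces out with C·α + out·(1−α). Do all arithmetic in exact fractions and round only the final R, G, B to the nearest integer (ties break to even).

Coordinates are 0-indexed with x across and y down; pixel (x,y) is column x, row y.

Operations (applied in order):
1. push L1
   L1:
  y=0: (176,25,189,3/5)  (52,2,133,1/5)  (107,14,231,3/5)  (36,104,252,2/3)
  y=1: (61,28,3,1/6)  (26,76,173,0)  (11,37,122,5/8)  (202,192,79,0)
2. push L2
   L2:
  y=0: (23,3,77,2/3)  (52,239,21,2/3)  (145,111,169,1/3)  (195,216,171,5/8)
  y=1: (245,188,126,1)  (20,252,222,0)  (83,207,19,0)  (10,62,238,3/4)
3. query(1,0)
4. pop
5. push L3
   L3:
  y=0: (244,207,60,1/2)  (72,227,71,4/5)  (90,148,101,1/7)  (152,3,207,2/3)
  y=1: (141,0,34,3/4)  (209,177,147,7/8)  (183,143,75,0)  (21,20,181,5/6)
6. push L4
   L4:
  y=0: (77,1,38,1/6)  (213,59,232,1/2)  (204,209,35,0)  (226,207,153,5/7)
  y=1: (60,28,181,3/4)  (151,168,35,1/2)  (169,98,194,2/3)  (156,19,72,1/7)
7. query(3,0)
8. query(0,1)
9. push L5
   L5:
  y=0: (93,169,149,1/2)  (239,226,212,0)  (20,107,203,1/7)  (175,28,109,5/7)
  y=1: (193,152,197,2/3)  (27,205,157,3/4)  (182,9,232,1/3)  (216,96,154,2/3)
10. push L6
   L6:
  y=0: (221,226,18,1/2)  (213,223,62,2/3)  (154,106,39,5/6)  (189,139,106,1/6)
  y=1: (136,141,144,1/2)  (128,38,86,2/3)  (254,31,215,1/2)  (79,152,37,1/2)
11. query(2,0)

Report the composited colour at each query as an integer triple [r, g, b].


(1,0) stack=L1,L2; from [0,0,0]:
L1 α=1/5: [52/5, 2/5, 133/5]
L2 α=2/3: [572/15, 2392/15, 343/15]
= [38, 159, 23]

query (3,0) [L1,L3,L4] — begin 0,0,0
after L1 α=2/3: [24, 208/3, 168]
after L3 α=2/3: [328/3, 226/9, 194]
after L4 α=5/7: [578/3, 9767/63, 1153/7]
→ [193, 155, 165]

query (0,1) [L1,L3,L4] — begin 0,0,0
after L1 α=1/6: [61/6, 14/3, 1/2]
after L3 α=3/4: [2599/24, 7/6, 205/8]
after L4 α=3/4: [6919/96, 511/24, 4549/32]
→ [72, 21, 142]

at x=2,y=0 over L1,L3,L4,L5,L6:
after L1 α=3/5: [321/5, 42/5, 693/5]
after L3 α=1/7: [2376/35, 992/35, 4663/35]
after L4 α=0: [2376/35, 992/35, 4663/35]
after L5 α=1/7: [14956/245, 9697/245, 35083/245]
after L6 α=5/6: [101803/735, 139547/1470, 41429/735]
= [139, 95, 56]
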